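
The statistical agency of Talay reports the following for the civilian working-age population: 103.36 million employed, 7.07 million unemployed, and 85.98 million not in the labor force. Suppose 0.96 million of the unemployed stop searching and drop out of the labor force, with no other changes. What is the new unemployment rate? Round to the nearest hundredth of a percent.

New unemployment rate ≈ 5.58%.

Initially, labor force = 103.36 + 7.07 = 110.43 million, so u = 7.07/110.43 = 6.40%.
After the change, unemployed and labor force both fall by 0.96 → E = 103.36, U = 6.11, labor force = 109.47 million.
New unemployment rate = 6.11 / 109.47 = 5.58%.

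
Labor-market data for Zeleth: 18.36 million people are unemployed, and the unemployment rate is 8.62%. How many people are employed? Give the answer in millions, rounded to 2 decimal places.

About 194.63 million are employed.

Labor force = U / u = 18.36 / 0.0862 ≈ 212.99 million.
Employed = labor force − unemployed = 212.99 − 18.36 = 194.63 million.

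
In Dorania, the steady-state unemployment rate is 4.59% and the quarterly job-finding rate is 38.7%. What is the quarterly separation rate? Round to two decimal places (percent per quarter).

Separation rate ≈ 1.86% per quarter.

From u* = s/(s+f): s = u·f/(1−u).
s = 0.0459 × 38.7 / (1 − 0.0459) = 1.7763 / 0.9541 ≈ 1.86% per quarter.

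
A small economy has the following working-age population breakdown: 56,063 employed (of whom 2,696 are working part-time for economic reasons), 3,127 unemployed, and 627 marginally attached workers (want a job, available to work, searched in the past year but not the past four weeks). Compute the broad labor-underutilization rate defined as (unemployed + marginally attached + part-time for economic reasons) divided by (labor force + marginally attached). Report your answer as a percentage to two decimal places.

Labor force = 56,063 + 3,127 = 59,190.
Numerator = 3,127 + 627 + 2,696 = 6,450.
Denominator = 59,190 + 627 = 59,817.
Broad rate = 6,450 / 59,817 = 10.78%.

Broad underutilization rate ≈ 10.78%.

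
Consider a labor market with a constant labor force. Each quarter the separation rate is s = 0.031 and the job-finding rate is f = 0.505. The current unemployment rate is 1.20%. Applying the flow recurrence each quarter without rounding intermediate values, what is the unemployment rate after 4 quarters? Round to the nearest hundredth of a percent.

Unemployment rate after four quarters ≈ 5.57%.

With a fixed labor force, u_{t+1} = u_t + s·(1−u_t) − f·u_t = u_t·(1−s−f) + s.
Here 1−s−f = 0.464 and s = 0.031.
u_1 = 0.012000 × 0.464 + 0.031 = 0.036568.
u_2 = 0.036568 × 0.464 + 0.031 = 0.047968.
u_3 = 0.047968 × 0.464 + 0.031 = 0.053257.
u_4 = 0.053257 × 0.464 + 0.031 = 0.055711.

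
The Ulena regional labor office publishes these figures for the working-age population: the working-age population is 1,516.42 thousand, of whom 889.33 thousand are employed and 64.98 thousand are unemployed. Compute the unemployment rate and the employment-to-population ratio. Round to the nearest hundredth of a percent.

Unemployment rate ≈ 6.81%; employment-population ratio ≈ 58.65%.

Labor force = employed + unemployed = 889.33 + 64.98 = 954.31 thousand.
Unemployment rate = 64.98 / 954.31 = 6.81%.
Employment-population ratio = 889.33 / 1,516.42 = 58.65%.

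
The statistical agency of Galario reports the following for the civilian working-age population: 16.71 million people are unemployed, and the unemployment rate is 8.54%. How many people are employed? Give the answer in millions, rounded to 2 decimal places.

Labor force = U / u = 16.71 / 0.0854 ≈ 195.67 million.
Employed = labor force − unemployed = 195.67 − 16.71 = 178.96 million.

About 178.96 million are employed.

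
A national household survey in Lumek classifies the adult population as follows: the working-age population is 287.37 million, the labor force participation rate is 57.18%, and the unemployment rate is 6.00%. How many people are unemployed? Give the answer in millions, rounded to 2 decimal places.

Labor force = 0.5718 × 287.37 = 164.32 million.
Unemployed = 0.0600 × 164.32 ≈ 9.86 million.

About 9.86 million are unemployed.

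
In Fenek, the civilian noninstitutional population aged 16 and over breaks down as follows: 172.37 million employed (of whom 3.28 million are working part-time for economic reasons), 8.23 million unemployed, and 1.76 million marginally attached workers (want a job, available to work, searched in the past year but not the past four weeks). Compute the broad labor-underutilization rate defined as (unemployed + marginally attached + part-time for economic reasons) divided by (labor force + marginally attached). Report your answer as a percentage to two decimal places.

Labor force = 172.37 + 8.23 = 180.60 million.
Numerator = 8.23 + 1.76 + 3.28 = 13.27 million.
Denominator = 180.60 + 1.76 = 182.36 million.
Broad rate = 13.27 / 182.36 = 7.28%.

Broad underutilization rate ≈ 7.28%.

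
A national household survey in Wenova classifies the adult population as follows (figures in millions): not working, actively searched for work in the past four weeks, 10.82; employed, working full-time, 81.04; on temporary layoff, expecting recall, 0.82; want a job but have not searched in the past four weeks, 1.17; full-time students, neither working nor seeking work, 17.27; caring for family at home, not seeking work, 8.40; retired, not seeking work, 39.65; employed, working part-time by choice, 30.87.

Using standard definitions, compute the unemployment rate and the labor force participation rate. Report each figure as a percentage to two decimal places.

Employed = 81.04 + 30.87 = 111.91 million.
Unemployed = 10.82 + 0.82 = 11.64 million (jobless and actively searching, or on temporary layoff).
Labor force = 111.91 + 11.64 = 123.55 million.
Not in labor force = 1.17 + 17.27 + 8.40 + 39.65 = 66.49 million (those not working and not actively searching are outside the labor force — including those who want a job but have given up searching).
Civilian working-age population = 123.55 + 66.49 = 190.04 million.
Unemployment rate = 11.64 / 123.55 = 9.42%.
Labor force participation rate = 123.55 / 190.04 = 65.01%.

Unemployment rate ≈ 9.42%; labor force participation rate ≈ 65.01%.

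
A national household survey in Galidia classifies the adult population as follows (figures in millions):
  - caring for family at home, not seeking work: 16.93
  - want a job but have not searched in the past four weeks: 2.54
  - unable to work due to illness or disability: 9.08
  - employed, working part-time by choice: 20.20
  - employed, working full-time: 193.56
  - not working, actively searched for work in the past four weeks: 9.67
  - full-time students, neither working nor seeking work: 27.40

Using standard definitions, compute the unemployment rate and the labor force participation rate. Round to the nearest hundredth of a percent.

Unemployment rate ≈ 4.33%; labor force participation rate ≈ 79.97%.

Employed = 20.20 + 193.56 = 213.76 million.
Unemployed = 9.67 million.
Labor force = 213.76 + 9.67 = 223.43 million.
Not in labor force = 16.93 + 2.54 + 9.08 + 27.40 = 55.95 million (those not working and not actively searching are outside the labor force — including those who want a job but have given up searching).
Civilian working-age population = 223.43 + 55.95 = 279.38 million.
Unemployment rate = 9.67 / 223.43 = 4.33%.
Labor force participation rate = 223.43 / 279.38 = 79.97%.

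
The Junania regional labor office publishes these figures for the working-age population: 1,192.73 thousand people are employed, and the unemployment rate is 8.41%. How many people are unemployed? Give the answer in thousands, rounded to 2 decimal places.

Let U be the number unemployed. The labor force is E + U, and U/(E+U) = 0.0841.
So U = 0.0841 × 1,192.73 / (1 − 0.0841) = 100.3086 / 0.9159 ≈ 109.52 thousand.

About 109.52 thousand are unemployed.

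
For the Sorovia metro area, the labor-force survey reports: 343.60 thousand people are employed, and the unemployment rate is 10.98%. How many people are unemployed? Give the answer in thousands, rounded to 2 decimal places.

Let U be the number unemployed. The labor force is E + U, and U/(E+U) = 0.1098.
So U = 0.1098 × 343.60 / (1 − 0.1098) = 37.7273 / 0.8902 ≈ 42.38 thousand.

About 42.38 thousand are unemployed.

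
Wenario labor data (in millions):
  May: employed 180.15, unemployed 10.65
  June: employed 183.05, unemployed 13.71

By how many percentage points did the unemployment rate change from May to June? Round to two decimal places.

May: labor force = 180.15 + 10.65 = 190.80; u = 10.65/190.80 = 5.58%.
June: labor force = 183.05 + 13.71 = 196.76; u = 13.71/196.76 = 6.97%.
Change = 6.97% − 5.58% = +1.39 pp.

The unemployment rate changed by +1.39 percentage points.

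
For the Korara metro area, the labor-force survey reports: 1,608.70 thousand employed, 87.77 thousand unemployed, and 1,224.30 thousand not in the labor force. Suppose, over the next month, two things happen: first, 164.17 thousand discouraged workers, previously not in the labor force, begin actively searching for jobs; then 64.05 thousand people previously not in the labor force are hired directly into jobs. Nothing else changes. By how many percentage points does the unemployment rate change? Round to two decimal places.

The unemployment rate changes by +7.92 percentage points.

Initially, labor force = 1,608.70 + 87.77 = 1,696.47 thousand, so u = 87.77/1,696.47 = 5.17%.
After the first change, unemployed and labor force both rise by 164.17 → E = 1,608.70, U = 251.94, labor force = 1,860.64 thousand.
After the second change, employed and labor force both rise by 64.05; unemployed unchanged → E = 1,672.75, U = 251.94, labor force = 1,924.69 thousand.
New unemployment rate = 251.94 / 1,924.69 = 13.09%.
Change = 13.09% − 5.17% = +7.92 percentage points.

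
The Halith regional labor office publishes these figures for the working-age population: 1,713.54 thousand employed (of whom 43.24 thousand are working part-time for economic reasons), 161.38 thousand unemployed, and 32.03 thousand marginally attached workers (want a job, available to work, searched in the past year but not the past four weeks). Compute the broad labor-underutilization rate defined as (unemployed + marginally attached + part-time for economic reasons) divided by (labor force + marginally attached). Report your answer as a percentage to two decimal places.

Labor force = 1,713.54 + 161.38 = 1,874.92 thousand.
Numerator = 161.38 + 32.03 + 43.24 = 236.65 thousand.
Denominator = 1,874.92 + 32.03 = 1,906.95 thousand.
Broad rate = 236.65 / 1,906.95 = 12.41%.

Broad underutilization rate ≈ 12.41%.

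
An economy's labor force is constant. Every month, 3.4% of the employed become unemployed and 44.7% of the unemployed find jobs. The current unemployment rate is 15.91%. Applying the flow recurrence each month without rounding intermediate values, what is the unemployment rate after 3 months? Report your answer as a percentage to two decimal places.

Unemployment rate after three months ≈ 8.30%.

With a fixed labor force, u_{t+1} = u_t + s·(1−u_t) − f·u_t = u_t·(1−s−f) + s.
Here 1−s−f = 0.519 and s = 0.034.
u_1 = 0.159100 × 0.519 + 0.034 = 0.116573.
u_2 = 0.116573 × 0.519 + 0.034 = 0.094501.
u_3 = 0.094501 × 0.519 + 0.034 = 0.083046.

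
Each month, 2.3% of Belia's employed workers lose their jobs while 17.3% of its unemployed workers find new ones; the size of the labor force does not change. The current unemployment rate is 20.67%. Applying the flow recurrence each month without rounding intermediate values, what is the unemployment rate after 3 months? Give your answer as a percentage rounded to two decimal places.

With a fixed labor force, u_{t+1} = u_t + s·(1−u_t) − f·u_t = u_t·(1−s−f) + s.
Here 1−s−f = 0.804 and s = 0.023.
u_1 = 0.206700 × 0.804 + 0.023 = 0.189187.
u_2 = 0.189187 × 0.804 + 0.023 = 0.175106.
u_3 = 0.175106 × 0.804 + 0.023 = 0.163785.

Unemployment rate after three months ≈ 16.38%.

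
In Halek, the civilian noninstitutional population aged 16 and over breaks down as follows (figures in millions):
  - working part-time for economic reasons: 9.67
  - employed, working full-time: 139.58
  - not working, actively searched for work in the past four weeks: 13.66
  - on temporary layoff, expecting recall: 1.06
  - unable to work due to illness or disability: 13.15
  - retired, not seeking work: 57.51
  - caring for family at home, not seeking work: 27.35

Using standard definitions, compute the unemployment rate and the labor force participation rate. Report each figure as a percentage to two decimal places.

Employed = 9.67 + 139.58 = 149.25 million (anyone who worked, including part-time for economic reasons, counts as employed).
Unemployed = 13.66 + 1.06 = 14.72 million (jobless and actively searching, or on temporary layoff).
Labor force = 149.25 + 14.72 = 163.97 million.
Not in labor force = 13.15 + 57.51 + 27.35 = 98.01 million (those not working and not actively searching are outside the labor force).
Civilian working-age population = 163.97 + 98.01 = 261.98 million.
Unemployment rate = 14.72 / 163.97 = 8.98%.
Labor force participation rate = 163.97 / 261.98 = 62.59%.

Unemployment rate ≈ 8.98%; labor force participation rate ≈ 62.59%.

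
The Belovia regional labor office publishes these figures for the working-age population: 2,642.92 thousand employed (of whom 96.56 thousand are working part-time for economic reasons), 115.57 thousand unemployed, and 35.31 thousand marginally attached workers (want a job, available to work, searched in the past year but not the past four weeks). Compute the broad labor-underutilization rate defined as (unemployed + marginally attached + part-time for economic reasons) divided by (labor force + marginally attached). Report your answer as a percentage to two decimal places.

Broad underutilization rate ≈ 8.86%.

Labor force = 2,642.92 + 115.57 = 2,758.49 thousand.
Numerator = 115.57 + 35.31 + 96.56 = 247.44 thousand.
Denominator = 2,758.49 + 35.31 = 2,793.80 thousand.
Broad rate = 247.44 / 2,793.80 = 8.86%.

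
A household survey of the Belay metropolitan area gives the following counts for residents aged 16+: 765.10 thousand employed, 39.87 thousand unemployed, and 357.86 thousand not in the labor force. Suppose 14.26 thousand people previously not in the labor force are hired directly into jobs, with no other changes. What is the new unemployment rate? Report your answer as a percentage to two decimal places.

Initially, labor force = 765.10 + 39.87 = 804.97 thousand, so u = 39.87/804.97 = 4.95%.
After the change, employed and labor force both rise by 14.26; unemployed unchanged → E = 779.36, U = 39.87, labor force = 819.23 thousand.
New unemployment rate = 39.87 / 819.23 = 4.87%.

New unemployment rate ≈ 4.87%.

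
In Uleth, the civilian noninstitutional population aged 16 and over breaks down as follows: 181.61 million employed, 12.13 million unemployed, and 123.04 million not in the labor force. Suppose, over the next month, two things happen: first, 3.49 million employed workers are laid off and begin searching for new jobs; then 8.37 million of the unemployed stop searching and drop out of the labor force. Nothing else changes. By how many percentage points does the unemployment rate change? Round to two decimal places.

Initially, labor force = 181.61 + 12.13 = 193.74 million, so u = 12.13/193.74 = 6.26%.
After the first change, employed falls and unemployed rises by 3.49; labor force unchanged → E = 178.12, U = 15.62, labor force = 193.74 million.
After the second change, unemployed and labor force both fall by 8.37 → E = 178.12, U = 7.25, labor force = 185.37 million.
New unemployment rate = 7.25 / 185.37 = 3.91%.
Change = 3.91% − 6.26% = −2.35 percentage points.

The unemployment rate changes by −2.35 percentage points.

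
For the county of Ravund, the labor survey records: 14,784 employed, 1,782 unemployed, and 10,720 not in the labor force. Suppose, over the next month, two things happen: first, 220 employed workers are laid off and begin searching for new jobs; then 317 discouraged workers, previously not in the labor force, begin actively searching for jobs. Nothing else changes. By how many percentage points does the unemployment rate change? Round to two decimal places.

The unemployment rate changes by +2.98 percentage points.

Initially, labor force = 14,784 + 1,782 = 16,566, so u = 1,782/16,566 = 10.76%.
After the first change, employed falls and unemployed rises by 220; labor force unchanged → E = 14,564, U = 2,002, labor force = 16,566.
After the second change, unemployed and labor force both rise by 317 → E = 14,564, U = 2,319, labor force = 16,883.
New unemployment rate = 2,319 / 16,883 = 13.74%.
Change = 13.74% − 10.76% = +2.98 percentage points.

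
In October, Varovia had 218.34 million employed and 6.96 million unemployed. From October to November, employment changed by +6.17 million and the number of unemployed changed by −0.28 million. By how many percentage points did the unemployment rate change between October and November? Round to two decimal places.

The unemployment rate changed by −0.20 percentage points.

October: labor force = 218.34 + 6.96 = 225.30; u = 6.96/225.30 = 3.09%.
November: labor force = 224.51 + 6.68 = 231.19; u = 6.68/231.19 = 2.89%.
Change = 2.89% − 3.09% = −0.20 pp.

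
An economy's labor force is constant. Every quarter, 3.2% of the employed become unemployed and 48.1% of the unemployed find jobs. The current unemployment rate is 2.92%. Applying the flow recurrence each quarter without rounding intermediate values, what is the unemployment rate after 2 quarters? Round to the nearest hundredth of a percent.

Unemployment rate after two quarters ≈ 5.45%.

With a fixed labor force, u_{t+1} = u_t + s·(1−u_t) − f·u_t = u_t·(1−s−f) + s.
Here 1−s−f = 0.487 and s = 0.032.
u_1 = 0.029200 × 0.487 + 0.032 = 0.046220.
u_2 = 0.046220 × 0.487 + 0.032 = 0.054509.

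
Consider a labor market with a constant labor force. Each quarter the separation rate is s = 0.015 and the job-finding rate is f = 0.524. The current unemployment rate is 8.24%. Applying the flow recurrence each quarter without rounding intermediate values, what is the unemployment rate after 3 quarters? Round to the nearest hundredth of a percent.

Unemployment rate after three quarters ≈ 3.32%.

With a fixed labor force, u_{t+1} = u_t + s·(1−u_t) − f·u_t = u_t·(1−s−f) + s.
Here 1−s−f = 0.461 and s = 0.015.
u_1 = 0.082400 × 0.461 + 0.015 = 0.052986.
u_2 = 0.052986 × 0.461 + 0.015 = 0.039427.
u_3 = 0.039427 × 0.461 + 0.015 = 0.033176.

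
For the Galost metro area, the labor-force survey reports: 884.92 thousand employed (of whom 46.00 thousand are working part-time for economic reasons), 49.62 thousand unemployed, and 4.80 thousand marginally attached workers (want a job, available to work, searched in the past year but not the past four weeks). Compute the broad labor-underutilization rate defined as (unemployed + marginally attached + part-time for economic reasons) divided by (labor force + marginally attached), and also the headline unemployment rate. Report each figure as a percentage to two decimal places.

Broad underutilization rate ≈ 10.69%; headline unemployment rate ≈ 5.31%.

Labor force = 884.92 + 49.62 = 934.54 thousand.
Numerator = 49.62 + 4.80 + 46.00 = 100.42 thousand.
Denominator = 934.54 + 4.80 = 939.34 thousand.
Broad rate = 100.42 / 939.34 = 10.69%.
Headline unemployment rate = 49.62 / 934.54 = 5.31%.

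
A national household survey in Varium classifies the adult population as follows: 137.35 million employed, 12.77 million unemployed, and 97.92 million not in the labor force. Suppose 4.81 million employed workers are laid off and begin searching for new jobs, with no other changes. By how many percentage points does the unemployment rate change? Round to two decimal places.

The unemployment rate changes by +3.20 percentage points.

Initially, labor force = 137.35 + 12.77 = 150.12 million, so u = 12.77/150.12 = 8.51%.
After the change, employed falls and unemployed rises by 4.81; labor force unchanged → E = 132.54, U = 17.58, labor force = 150.12 million.
New unemployment rate = 17.58 / 150.12 = 11.71%.
Change = 11.71% − 8.51% = +3.20 percentage points.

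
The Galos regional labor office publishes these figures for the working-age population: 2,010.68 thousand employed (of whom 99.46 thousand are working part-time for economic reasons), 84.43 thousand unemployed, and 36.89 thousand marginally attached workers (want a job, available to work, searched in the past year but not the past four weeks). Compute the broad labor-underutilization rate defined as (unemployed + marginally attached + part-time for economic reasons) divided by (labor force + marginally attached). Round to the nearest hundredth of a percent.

Broad underutilization rate ≈ 10.36%.

Labor force = 2,010.68 + 84.43 = 2,095.11 thousand.
Numerator = 84.43 + 36.89 + 99.46 = 220.78 thousand.
Denominator = 2,095.11 + 36.89 = 2,132.00 thousand.
Broad rate = 220.78 / 2,132.00 = 10.36%.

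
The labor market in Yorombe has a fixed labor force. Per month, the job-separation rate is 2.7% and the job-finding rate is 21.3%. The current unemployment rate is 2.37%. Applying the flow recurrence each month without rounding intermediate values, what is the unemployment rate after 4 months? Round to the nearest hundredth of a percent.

With a fixed labor force, u_{t+1} = u_t + s·(1−u_t) − f·u_t = u_t·(1−s−f) + s.
Here 1−s−f = 0.760 and s = 0.027.
u_1 = 0.023700 × 0.760 + 0.027 = 0.045012.
u_2 = 0.045012 × 0.760 + 0.027 = 0.061209.
u_3 = 0.061209 × 0.760 + 0.027 = 0.073519.
u_4 = 0.073519 × 0.760 + 0.027 = 0.082874.

Unemployment rate after four months ≈ 8.29%.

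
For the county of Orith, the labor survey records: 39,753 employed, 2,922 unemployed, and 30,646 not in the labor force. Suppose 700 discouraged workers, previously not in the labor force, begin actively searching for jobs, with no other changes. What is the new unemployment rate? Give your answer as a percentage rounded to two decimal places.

New unemployment rate ≈ 8.35%.

Initially, labor force = 39,753 + 2,922 = 42,675, so u = 2,922/42,675 = 6.85%.
After the change, unemployed and labor force both rise by 700 → E = 39,753, U = 3,622, labor force = 43,375.
New unemployment rate = 3,622 / 43,375 = 8.35%.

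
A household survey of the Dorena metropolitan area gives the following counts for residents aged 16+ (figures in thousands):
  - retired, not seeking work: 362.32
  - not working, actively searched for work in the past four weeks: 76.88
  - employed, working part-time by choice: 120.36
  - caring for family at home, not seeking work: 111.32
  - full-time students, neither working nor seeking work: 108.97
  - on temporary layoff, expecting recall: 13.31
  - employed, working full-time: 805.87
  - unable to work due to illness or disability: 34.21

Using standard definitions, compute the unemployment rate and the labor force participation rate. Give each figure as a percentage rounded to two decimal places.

Unemployment rate ≈ 8.87%; labor force participation rate ≈ 62.23%.

Employed = 120.36 + 805.87 = 926.23 thousand.
Unemployed = 76.88 + 13.31 = 90.19 thousand (jobless and actively searching, or on temporary layoff).
Labor force = 926.23 + 90.19 = 1,016.42 thousand.
Not in labor force = 362.32 + 111.32 + 108.97 + 34.21 = 616.82 thousand (those not working and not actively searching are outside the labor force).
Civilian working-age population = 1,016.42 + 616.82 = 1,633.24 thousand.
Unemployment rate = 90.19 / 1,016.42 = 8.87%.
Labor force participation rate = 1,016.42 / 1,633.24 = 62.23%.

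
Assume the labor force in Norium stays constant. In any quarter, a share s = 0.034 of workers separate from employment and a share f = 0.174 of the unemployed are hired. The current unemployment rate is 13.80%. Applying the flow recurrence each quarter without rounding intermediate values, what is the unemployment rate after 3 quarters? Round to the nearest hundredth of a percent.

Unemployment rate after three quarters ≈ 15.08%.

With a fixed labor force, u_{t+1} = u_t + s·(1−u_t) − f·u_t = u_t·(1−s−f) + s.
Here 1−s−f = 0.792 and s = 0.034.
u_1 = 0.138000 × 0.792 + 0.034 = 0.143296.
u_2 = 0.143296 × 0.792 + 0.034 = 0.147490.
u_3 = 0.147490 × 0.792 + 0.034 = 0.150812.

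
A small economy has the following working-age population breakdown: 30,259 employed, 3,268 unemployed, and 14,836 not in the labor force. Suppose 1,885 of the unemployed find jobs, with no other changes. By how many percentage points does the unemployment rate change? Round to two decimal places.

Initially, labor force = 30,259 + 3,268 = 33,527, so u = 3,268/33,527 = 9.75%.
After the change, unemployed falls and employed rises by 1,885; labor force unchanged → E = 32,144, U = 1,383, labor force = 33,527.
New unemployment rate = 1,383 / 33,527 = 4.13%.
Change = 4.13% − 9.75% = −5.62 percentage points.

The unemployment rate changes by −5.62 percentage points.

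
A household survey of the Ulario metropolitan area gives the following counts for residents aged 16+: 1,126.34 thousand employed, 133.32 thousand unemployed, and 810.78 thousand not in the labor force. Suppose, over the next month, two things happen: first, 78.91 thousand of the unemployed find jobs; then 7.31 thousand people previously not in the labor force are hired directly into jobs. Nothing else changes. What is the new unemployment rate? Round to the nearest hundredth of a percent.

Initially, labor force = 1,126.34 + 133.32 = 1,259.66 thousand, so u = 133.32/1,259.66 = 10.58%.
After the first change, unemployed falls and employed rises by 78.91; labor force unchanged → E = 1,205.25, U = 54.41, labor force = 1,259.66 thousand.
After the second change, employed and labor force both rise by 7.31; unemployed unchanged → E = 1,212.56, U = 54.41, labor force = 1,266.97 thousand.
New unemployment rate = 54.41 / 1,266.97 = 4.29%.

New unemployment rate ≈ 4.29%.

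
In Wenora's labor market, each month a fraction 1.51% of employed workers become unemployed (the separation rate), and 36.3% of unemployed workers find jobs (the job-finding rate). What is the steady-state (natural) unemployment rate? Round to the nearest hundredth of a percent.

Steady-state unemployment rate ≈ 3.99%.

At steady state the flows balance: s·E = f·U, so U/(E+U) = s/(s+f).
u* = 1.51 / (1.51 + 36.3) = 1.51 / 37.81 = 3.99%.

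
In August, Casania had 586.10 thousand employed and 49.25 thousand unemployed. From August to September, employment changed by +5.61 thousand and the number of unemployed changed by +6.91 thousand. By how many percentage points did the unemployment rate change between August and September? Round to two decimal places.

August: labor force = 586.10 + 49.25 = 635.35; u = 49.25/635.35 = 7.75%.
September: labor force = 591.71 + 56.16 = 647.87; u = 56.16/647.87 = 8.67%.
Change = 8.67% − 7.75% = +0.92 pp.

The unemployment rate changed by +0.92 percentage points.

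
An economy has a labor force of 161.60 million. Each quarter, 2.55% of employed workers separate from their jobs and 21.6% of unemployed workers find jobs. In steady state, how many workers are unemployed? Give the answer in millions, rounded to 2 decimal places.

Steady-state unemployment rate u* = s/(s+f) = 2.55/(2.55+21.6) = 0.105590.
Unemployed = u* × labor force = 0.105590 × 161.60 ≈ 17.06 million.

About 17.06 million are unemployed in steady state.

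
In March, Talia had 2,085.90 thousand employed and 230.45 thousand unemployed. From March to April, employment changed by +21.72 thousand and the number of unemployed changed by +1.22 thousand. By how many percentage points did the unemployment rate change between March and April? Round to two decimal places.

The unemployment rate changed by −0.05 percentage points.

March: labor force = 2,085.90 + 230.45 = 2,316.35; u = 230.45/2,316.35 = 9.95%.
April: labor force = 2,107.62 + 231.67 = 2,339.29; u = 231.67/2,339.29 = 9.90%.
Change = 9.90% − 9.95% = −0.05 pp.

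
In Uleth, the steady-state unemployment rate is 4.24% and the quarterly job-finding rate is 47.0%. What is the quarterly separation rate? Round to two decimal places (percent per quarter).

Separation rate ≈ 2.08% per quarter.

From u* = s/(s+f): s = u·f/(1−u).
s = 0.0424 × 47.0 / (1 − 0.0424) = 1.9928 / 0.9576 ≈ 2.08% per quarter.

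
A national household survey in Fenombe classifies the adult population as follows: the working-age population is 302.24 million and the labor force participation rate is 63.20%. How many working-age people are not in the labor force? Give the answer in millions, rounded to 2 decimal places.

Share not in the labor force = 1 − 0.6320 = 0.3680.
Not in labor force = 0.3680 × 302.24 ≈ 111.22 million.

About 111.22 million are not in the labor force.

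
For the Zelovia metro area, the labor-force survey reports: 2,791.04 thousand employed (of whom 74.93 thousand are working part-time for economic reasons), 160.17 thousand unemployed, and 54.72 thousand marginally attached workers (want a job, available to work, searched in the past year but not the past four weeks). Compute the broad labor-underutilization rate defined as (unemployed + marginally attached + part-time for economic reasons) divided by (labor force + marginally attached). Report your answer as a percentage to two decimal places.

Broad underutilization rate ≈ 9.64%.

Labor force = 2,791.04 + 160.17 = 2,951.21 thousand.
Numerator = 160.17 + 54.72 + 74.93 = 289.82 thousand.
Denominator = 2,951.21 + 54.72 = 3,005.93 thousand.
Broad rate = 289.82 / 3,005.93 = 9.64%.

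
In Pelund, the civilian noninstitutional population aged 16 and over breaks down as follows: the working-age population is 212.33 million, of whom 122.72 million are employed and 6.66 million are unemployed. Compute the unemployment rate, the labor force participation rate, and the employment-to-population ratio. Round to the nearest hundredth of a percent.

Unemployment rate ≈ 5.15%; labor force participation rate ≈ 60.93%; employment-population ratio ≈ 57.80%.

Labor force = employed + unemployed = 122.72 + 6.66 = 129.38 million.
Unemployment rate = 6.66 / 129.38 = 5.15%.
Labor force participation rate = 129.38 / 212.33 = 60.93%.
Employment-population ratio = 122.72 / 212.33 = 57.80%.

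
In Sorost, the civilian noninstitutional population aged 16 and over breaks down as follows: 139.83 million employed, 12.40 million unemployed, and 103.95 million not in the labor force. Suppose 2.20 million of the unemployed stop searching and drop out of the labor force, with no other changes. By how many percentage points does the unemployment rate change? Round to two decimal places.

Initially, labor force = 139.83 + 12.40 = 152.23 million, so u = 12.40/152.23 = 8.15%.
After the change, unemployed and labor force both fall by 2.20 → E = 139.83, U = 10.20, labor force = 150.03 million.
New unemployment rate = 10.20 / 150.03 = 6.80%.
Change = 6.80% − 8.15% = −1.35 percentage points.

The unemployment rate changes by −1.35 percentage points.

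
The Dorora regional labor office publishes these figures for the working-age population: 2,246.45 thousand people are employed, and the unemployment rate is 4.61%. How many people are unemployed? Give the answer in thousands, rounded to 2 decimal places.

About 108.57 thousand are unemployed.

Let U be the number unemployed. The labor force is E + U, and U/(E+U) = 0.0461.
So U = 0.0461 × 2,246.45 / (1 − 0.0461) = 103.5613 / 0.9539 ≈ 108.57 thousand.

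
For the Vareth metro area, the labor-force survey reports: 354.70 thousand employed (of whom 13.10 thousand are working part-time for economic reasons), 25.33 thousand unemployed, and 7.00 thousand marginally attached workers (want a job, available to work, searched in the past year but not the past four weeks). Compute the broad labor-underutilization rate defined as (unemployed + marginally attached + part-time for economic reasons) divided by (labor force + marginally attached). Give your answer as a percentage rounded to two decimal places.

Broad underutilization rate ≈ 11.74%.

Labor force = 354.70 + 25.33 = 380.03 thousand.
Numerator = 25.33 + 7.00 + 13.10 = 45.43 thousand.
Denominator = 380.03 + 7.00 = 387.03 thousand.
Broad rate = 45.43 / 387.03 = 11.74%.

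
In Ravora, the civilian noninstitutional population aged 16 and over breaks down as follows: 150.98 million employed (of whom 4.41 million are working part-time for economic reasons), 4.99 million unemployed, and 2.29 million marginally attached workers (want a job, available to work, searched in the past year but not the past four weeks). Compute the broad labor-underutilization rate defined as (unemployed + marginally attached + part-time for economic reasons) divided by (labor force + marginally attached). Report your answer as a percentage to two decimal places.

Labor force = 150.98 + 4.99 = 155.97 million.
Numerator = 4.99 + 2.29 + 4.41 = 11.69 million.
Denominator = 155.97 + 2.29 = 158.26 million.
Broad rate = 11.69 / 158.26 = 7.39%.

Broad underutilization rate ≈ 7.39%.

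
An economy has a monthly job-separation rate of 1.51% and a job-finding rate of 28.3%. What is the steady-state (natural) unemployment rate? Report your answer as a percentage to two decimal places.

At steady state the flows balance: s·E = f·U, so U/(E+U) = s/(s+f).
u* = 1.51 / (1.51 + 28.3) = 1.51 / 29.81 = 5.07%.

Steady-state unemployment rate ≈ 5.07%.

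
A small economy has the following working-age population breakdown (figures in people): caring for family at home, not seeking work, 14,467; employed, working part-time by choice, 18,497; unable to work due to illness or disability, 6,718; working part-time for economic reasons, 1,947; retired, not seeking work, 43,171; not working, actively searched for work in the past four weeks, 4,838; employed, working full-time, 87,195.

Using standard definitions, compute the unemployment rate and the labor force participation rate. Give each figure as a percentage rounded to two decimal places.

Employed = 18,497 + 1,947 + 87,195 = 107,639 (anyone who worked, including part-time for economic reasons, counts as employed).
Unemployed = 4,838.
Labor force = 107,639 + 4,838 = 112,477.
Not in labor force = 14,467 + 6,718 + 43,171 = 64,356 (those not working and not actively searching are outside the labor force).
Civilian working-age population = 112,477 + 64,356 = 176,833.
Unemployment rate = 4,838 / 112,477 = 4.30%.
Labor force participation rate = 112,477 / 176,833 = 63.61%.

Unemployment rate ≈ 4.30%; labor force participation rate ≈ 63.61%.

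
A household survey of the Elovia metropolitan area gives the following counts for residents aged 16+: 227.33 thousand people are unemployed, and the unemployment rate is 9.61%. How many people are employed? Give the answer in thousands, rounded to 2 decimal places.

Labor force = U / u = 227.33 / 0.0961 ≈ 2,365.56 thousand.
Employed = labor force − unemployed = 2,365.56 − 227.33 = 2,138.23 thousand.

About 2,138.23 thousand are employed.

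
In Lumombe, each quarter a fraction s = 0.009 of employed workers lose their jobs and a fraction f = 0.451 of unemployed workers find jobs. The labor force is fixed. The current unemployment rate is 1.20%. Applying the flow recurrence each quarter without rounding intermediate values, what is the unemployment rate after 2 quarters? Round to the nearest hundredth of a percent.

With a fixed labor force, u_{t+1} = u_t + s·(1−u_t) − f·u_t = u_t·(1−s−f) + s.
Here 1−s−f = 0.540 and s = 0.009.
u_1 = 0.012000 × 0.540 + 0.009 = 0.015480.
u_2 = 0.015480 × 0.540 + 0.009 = 0.017359.

Unemployment rate after two quarters ≈ 1.74%.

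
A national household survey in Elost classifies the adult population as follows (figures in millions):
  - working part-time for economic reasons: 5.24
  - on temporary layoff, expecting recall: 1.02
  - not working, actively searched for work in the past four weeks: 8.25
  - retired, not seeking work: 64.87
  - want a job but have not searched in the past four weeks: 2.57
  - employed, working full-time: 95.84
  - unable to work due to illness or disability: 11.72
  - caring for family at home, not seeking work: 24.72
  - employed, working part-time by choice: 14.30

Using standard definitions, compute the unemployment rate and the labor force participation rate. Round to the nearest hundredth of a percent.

Employed = 5.24 + 95.84 + 14.30 = 115.38 million (anyone who worked, including part-time for economic reasons, counts as employed).
Unemployed = 1.02 + 8.25 = 9.27 million (jobless and actively searching, or on temporary layoff).
Labor force = 115.38 + 9.27 = 124.65 million.
Not in labor force = 64.87 + 2.57 + 11.72 + 24.72 = 103.88 million (those not working and not actively searching are outside the labor force — including those who want a job but have given up searching).
Civilian working-age population = 124.65 + 103.88 = 228.53 million.
Unemployment rate = 9.27 / 124.65 = 7.44%.
Labor force participation rate = 124.65 / 228.53 = 54.54%.

Unemployment rate ≈ 7.44%; labor force participation rate ≈ 54.54%.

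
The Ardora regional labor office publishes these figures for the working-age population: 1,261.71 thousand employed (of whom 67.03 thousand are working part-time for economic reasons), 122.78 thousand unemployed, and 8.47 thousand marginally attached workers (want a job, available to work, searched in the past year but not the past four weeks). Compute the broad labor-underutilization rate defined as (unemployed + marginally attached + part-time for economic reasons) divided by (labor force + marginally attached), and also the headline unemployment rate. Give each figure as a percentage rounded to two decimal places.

Labor force = 1,261.71 + 122.78 = 1,384.49 thousand.
Numerator = 122.78 + 8.47 + 67.03 = 198.28 thousand.
Denominator = 1,384.49 + 8.47 = 1,392.96 thousand.
Broad rate = 198.28 / 1,392.96 = 14.23%.
Headline unemployment rate = 122.78 / 1,384.49 = 8.87%.

Broad underutilization rate ≈ 14.23%; headline unemployment rate ≈ 8.87%.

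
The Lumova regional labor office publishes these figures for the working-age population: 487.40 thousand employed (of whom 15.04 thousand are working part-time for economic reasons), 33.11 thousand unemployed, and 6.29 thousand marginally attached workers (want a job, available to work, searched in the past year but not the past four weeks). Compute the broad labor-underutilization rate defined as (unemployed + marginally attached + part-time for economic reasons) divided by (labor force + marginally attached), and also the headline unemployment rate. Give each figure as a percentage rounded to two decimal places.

Broad underutilization rate ≈ 10.33%; headline unemployment rate ≈ 6.36%.

Labor force = 487.40 + 33.11 = 520.51 thousand.
Numerator = 33.11 + 6.29 + 15.04 = 54.44 thousand.
Denominator = 520.51 + 6.29 = 526.80 thousand.
Broad rate = 54.44 / 526.80 = 10.33%.
Headline unemployment rate = 33.11 / 520.51 = 6.36%.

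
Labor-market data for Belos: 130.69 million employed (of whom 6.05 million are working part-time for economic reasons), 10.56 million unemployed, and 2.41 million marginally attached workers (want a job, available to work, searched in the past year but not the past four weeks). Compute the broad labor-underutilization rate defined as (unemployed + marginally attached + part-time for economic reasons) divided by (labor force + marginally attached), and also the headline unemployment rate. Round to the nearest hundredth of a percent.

Broad underutilization rate ≈ 13.24%; headline unemployment rate ≈ 7.48%.

Labor force = 130.69 + 10.56 = 141.25 million.
Numerator = 10.56 + 2.41 + 6.05 = 19.02 million.
Denominator = 141.25 + 2.41 = 143.66 million.
Broad rate = 19.02 / 143.66 = 13.24%.
Headline unemployment rate = 10.56 / 141.25 = 7.48%.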